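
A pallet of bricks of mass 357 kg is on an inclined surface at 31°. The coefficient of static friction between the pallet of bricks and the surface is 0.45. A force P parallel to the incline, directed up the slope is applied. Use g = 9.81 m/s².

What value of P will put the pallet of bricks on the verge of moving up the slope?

At impending motion up the slope, friction acts down-slope at its limit: f = μ_s N.
P is parallel to the surface, so N = m g cos θ = 3000 N.
Along the incline: P = m g sin θ + μ_s N = 1800 + 0.45×3000 = 3150 N.

P ≈ 3150 N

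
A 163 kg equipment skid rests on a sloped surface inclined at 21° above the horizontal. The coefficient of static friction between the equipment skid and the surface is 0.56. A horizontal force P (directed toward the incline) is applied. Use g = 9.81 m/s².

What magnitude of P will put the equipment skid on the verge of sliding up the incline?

At impending motion up the slope, friction acts down-slope at its limit: f = μ_s N.
Perpendicular to the incline: N = m g cos θ + P sin θ.
Along the incline: P cos θ = m g sin θ + μ_s N = m g sin θ + μ_s (m g cos θ + P sin θ).
Solving, P (cos θ − μ_s sin θ) = m g (sin θ + μ_s cos θ), so P = 163×9.81×(sin 21° + 0.56 cos 21°)/(cos 21° − 0.56 sin 21°) = 1600×0.8812/0.7329 = 1920 N.

P ≈ 1920 N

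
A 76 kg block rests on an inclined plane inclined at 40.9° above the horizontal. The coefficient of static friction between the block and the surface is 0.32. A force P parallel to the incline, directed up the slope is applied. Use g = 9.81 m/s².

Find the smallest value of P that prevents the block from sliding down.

P_min ≈ 308 N

The block tends to slide down (tan θ > μ_s), so at the point of impending slip friction acts up-slope at its limit: f = μ_s N.
P is parallel to the surface, so N = m g cos θ = 564 N.
Along the incline: P + μ_s N = m g sin θ, so P = 488 − 0.32×564 = 308 N.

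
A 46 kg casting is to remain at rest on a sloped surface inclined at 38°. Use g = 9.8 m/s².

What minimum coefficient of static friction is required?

μ_s,min ≈ 0.781

At the slip threshold m g sin θ = μ_s m g cos θ, so μ_s,min = tan θ.
μ_s,min = tan 38° = 0.781.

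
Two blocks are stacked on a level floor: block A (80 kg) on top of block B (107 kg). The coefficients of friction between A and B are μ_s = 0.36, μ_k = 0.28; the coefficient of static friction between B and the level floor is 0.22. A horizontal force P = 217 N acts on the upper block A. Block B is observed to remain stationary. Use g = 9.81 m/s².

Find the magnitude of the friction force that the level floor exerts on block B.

Between the blocks, N₁ = m_A g = 784.8 N.
Maximum static friction on A from B: μ_s N₁ = 0.36×784.8 = 282.5 N.
Since P = 217 N ≤ 282.5 N, A does not slip on B; friction on A equals P = 217 N.
B experiences an equal 217 N forward from A (third law). B is in equilibrium, so the floor supplies f₂ = 217 N of static friction (limit μ_s(m_A+m_B)g = 403.6 N, not exceeded).

f ≈ 217 N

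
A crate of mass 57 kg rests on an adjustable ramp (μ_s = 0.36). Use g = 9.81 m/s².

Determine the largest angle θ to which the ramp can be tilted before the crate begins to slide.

At the slip threshold, m g sin θ = μ_s · m g cos θ, so tan θ = μ_s.
θ_max = arctan(0.36) = 19.8°.

θ_max ≈ 19.8°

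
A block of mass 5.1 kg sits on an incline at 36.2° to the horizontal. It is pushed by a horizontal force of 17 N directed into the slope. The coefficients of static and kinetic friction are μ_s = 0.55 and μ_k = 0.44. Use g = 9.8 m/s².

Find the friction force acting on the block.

f ≈ 15.8 N (up the incline)

Resolve perpendicular to the incline: N = m g cos θ + P sin θ = 5.1×9.8×cos 36.2° + 17×sin 36.2° = 50.37 N.
Along the incline, the net driving force (taking up-slope positive) is P cos θ − m g sin θ = 13.72 − 29.52 = -15.8 N, so equilibrium requires friction f = 15.8 N (up-slope).
Maximum static friction: μ_s N = 0.55 × 50.37 = 27.7 N.
|f_req| = 15.8 ≤ 27.7 N → the block is in equilibrium; friction equals the required value.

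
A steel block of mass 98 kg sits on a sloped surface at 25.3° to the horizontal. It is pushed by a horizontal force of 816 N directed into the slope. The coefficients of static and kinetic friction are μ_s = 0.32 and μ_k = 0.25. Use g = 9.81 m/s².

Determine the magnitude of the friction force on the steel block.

Resolve perpendicular to the incline: N = m g cos θ + P sin θ = 98×9.81×cos 25.3° + 816×sin 25.3° = 1218 N.
Parallel to the incline: P cos θ − m g sin θ = 737.7 − 410.9 = 326.9 N; the friction needed to balance this is 326.9 N acting down the slope.
Maximum static friction: μ_s N = 0.32 × 1218 = 389.7 N.
Since 326.9 N is within the 389.7 N limit, the steel block stays put and friction is exactly 327 N.

f ≈ 327 N (down the incline)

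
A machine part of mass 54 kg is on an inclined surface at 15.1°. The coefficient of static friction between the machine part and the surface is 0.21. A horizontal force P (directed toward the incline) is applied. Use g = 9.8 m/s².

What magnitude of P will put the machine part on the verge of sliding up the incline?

P ≈ 269 N

At impending motion up the slope, friction acts down-slope at its limit: f = μ_s N.
Perpendicular to the incline: N = m g cos θ + P sin θ.
Along the incline: P cos θ = m g sin θ + μ_s N = m g sin θ + μ_s (m g cos θ + P sin θ).
Solving, P (cos θ − μ_s sin θ) = m g (sin θ + μ_s cos θ), so P = 54×9.8×(sin 15.1° + 0.21 cos 15.1°)/(cos 15.1° − 0.21 sin 15.1°) = 529×0.4633/0.9108 = 269 N.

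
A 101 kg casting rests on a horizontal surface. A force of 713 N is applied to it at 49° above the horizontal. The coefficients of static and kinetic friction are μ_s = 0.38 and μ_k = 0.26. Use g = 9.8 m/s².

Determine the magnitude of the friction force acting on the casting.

f ≈ 117 N

Vertical equilibrium gives N = m g − P sin α = 451.7 N.
Horizontally, friction must balance P cos α = 467.8 N.
The static-friction limit is μ_s N = 171.6 N.
467.8 > 171.6 N → the casting slides; f = μ_k N = 0.26×451.7 = 117 N.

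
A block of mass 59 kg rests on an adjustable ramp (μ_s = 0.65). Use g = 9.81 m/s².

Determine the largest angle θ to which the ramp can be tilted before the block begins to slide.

θ_max ≈ 33°

At the slip threshold, m g sin θ = μ_s · m g cos θ, so tan θ = μ_s.
θ_max = arctan(0.65) = 33°.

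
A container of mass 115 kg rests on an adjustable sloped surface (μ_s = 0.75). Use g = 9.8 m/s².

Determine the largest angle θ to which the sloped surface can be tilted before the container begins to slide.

At the slip threshold, m g sin θ = μ_s · m g cos θ, so tan θ = μ_s.
θ_max = arctan(0.75) = 36.9°.

θ_max ≈ 36.9°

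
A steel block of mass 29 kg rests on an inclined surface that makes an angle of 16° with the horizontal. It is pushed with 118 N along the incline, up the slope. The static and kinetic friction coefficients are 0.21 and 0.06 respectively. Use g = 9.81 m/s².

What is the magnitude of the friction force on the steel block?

f ≈ 39.6 N (down the incline)

The normal reaction is N = m g cos θ = 273.5 N.
The friction needed for equilibrium is m g sin θ − P = 78.42 − 118 = -39.58 N, measured positive up-slope.
The static-friction ceiling is μ_s N = 0.21 × 273.5 = 57.43 N.
Since |-39.58| ≤ 57.43 N, static friction is sufficient; f equals the required value, not μ_s N.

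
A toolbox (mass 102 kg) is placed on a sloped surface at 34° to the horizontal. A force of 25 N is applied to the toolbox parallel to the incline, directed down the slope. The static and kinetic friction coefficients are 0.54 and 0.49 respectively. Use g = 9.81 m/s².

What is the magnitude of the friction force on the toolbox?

f ≈ 406 N (up the incline)

The normal reaction is N = m g cos θ = 829.6 N.
For equilibrium along the incline the friction force must supply f = m g sin θ + P = 559.5 + 25 = 584.5 N (positive meaning up-slope).
The static-friction ceiling is μ_s N = 0.54 × 829.6 = 448 N.
|584.5| exceeds 448 N, so the toolbox slips down-slope; friction is kinetic, f = μ_k N = 0.49×829.6 = 406 N.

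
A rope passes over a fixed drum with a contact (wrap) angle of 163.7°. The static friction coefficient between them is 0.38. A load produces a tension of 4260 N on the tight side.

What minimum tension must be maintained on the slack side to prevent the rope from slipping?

Capstan equation at impending slip: T_tight/T_slack = e^{μβ}.
β = 163.7° = 2.857 rad; e^{μβ} = e^{0.38×2.857} = 2.962.
T_slack = T_tight / e^{μβ} = 4260 / 2.962 = 1440 N.

T_min ≈ 1440 N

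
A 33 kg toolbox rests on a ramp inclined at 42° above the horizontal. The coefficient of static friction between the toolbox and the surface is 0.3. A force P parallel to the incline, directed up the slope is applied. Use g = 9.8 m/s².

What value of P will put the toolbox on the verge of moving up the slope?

At impending motion up the slope, friction acts down-slope at its limit: f = μ_s N.
P is parallel to the surface, so N = m g cos θ = 240 N.
Along the incline: P = m g sin θ + μ_s N = 216 + 0.3×240 = 288 N.

P ≈ 288 N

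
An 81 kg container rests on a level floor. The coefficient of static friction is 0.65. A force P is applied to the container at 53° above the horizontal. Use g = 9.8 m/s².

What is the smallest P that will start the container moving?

P ≈ 460 N

N = m g − P sin α (the pull lifts the container).
At impending slip, P cos α = μ_s N = μ_s (m g − P sin α).
Solving: P (cos α + μ_s sin α) = μ_s m g → P = 0.65×794/(cos 53° + 0.65 sin 53°) = 516/1.121 = 460 N.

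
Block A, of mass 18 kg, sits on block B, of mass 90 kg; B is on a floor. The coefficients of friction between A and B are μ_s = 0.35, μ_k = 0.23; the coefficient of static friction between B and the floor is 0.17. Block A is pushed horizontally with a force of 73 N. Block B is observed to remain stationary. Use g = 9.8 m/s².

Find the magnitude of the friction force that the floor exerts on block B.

The normal force B exerts on A is simply A's weight, N₁ = 176.4 N.
So the A–B interface can sustain at most μ_s N₁ = 61.74 N of static friction.
P = 73 N exceeds that limit, so A slips over B and the interface friction becomes kinetic: f₁ = μ_k N₁ = 0.23×176.4 = 40.6 N.
By Newton's third law B feels 40.6 N forward from A. With B stationary, the floor's static friction on B balances it: f₂ = 40.6 N (well within μ_s(m_A+m_B)g = 179.9 N).

f ≈ 40.6 N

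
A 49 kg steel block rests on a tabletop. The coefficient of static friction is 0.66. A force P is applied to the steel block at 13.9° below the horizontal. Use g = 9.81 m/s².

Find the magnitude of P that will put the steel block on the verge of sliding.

P ≈ 391 N

N = m g + P sin α (the push presses the steel block into the tabletop).
At impending slip, P cos α = μ_s N = μ_s (m g + P sin α).
Solving: P (cos α − μ_s sin α) = μ_s m g → P = 0.66×481/(cos 13.9° − 0.66 sin 13.9°) = 317/0.8122 = 391 N.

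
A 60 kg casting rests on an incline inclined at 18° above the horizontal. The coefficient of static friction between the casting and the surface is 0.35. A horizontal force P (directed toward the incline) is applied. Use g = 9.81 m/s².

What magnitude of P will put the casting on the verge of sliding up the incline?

At impending motion up the slope, friction acts down-slope at its limit: f = μ_s N.
Perpendicular to the incline: N = m g cos θ + P sin θ.
Along the incline: P cos θ = m g sin θ + μ_s N = m g sin θ + μ_s (m g cos θ + P sin θ).
Solving, P (cos θ − μ_s sin θ) = m g (sin θ + μ_s cos θ), so P = 60×9.81×(sin 18° + 0.35 cos 18°)/(cos 18° − 0.35 sin 18°) = 589×0.6419/0.8429 = 448 N.

P ≈ 448 N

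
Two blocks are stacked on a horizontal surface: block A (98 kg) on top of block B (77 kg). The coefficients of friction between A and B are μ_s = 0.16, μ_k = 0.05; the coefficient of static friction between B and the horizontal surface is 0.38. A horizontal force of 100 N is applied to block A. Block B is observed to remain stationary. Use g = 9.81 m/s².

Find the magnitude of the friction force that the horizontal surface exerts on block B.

The normal force B exerts on A is simply A's weight, N₁ = 961.4 N.
Maximum static friction on A from B: μ_s N₁ = 0.16×961.4 = 153.8 N.
Since P = 100 N ≤ 153.8 N, A does not slip on B; friction on A equals P = 100 N.
B experiences an equal 100 N forward from A (third law). B is in equilibrium, so the floor supplies f₂ = 100 N of static friction (limit μ_s(m_A+m_B)g = 652.4 N, not exceeded).

f ≈ 100 N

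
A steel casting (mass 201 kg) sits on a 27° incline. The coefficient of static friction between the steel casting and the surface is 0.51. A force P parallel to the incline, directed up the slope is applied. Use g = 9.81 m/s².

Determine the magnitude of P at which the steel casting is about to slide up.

P ≈ 1790 N

At impending motion up the slope, friction acts down-slope at its limit: f = μ_s N.
P is parallel to the surface, so N = m g cos θ = 1760 N.
Along the incline: P = m g sin θ + μ_s N = 895 + 0.51×1760 = 1790 N.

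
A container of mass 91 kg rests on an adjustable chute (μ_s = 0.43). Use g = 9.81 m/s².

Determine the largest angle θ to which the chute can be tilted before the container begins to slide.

At the slip threshold, m g sin θ = μ_s · m g cos θ, so tan θ = μ_s.
θ_max = arctan(0.43) = 23.3°.

θ_max ≈ 23.3°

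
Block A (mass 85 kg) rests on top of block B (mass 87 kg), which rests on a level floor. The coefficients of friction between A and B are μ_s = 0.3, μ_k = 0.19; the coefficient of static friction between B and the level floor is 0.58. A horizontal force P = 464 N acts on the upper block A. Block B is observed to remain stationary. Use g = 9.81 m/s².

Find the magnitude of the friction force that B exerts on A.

Normal force at the A–B interface: N₁ = m_A g = 833.9 N.
So the A–B interface can sustain at most μ_s N₁ = 250.2 N of static friction.
Since P = 464 N > 250.2 N, A slides on B; the A–B friction is kinetic: f₁ = μ_k N₁ = 0.19×833.9 = 158 N.
By Newton's third law B feels 158 N forward from A. With B stationary, the floor's static friction on B balances it: f₂ = 158 N (well within μ_s(m_A+m_B)g = 978.6 N).

f ≈ 158 N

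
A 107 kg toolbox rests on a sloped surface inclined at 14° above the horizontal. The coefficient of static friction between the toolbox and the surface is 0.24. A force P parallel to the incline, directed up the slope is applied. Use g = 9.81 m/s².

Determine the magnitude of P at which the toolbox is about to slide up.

P ≈ 498 N

At impending motion up the slope, friction acts down-slope at its limit: f = μ_s N.
P is parallel to the surface, so N = m g cos θ = 1020 N.
Along the incline: P = m g sin θ + μ_s N = 254 + 0.24×1020 = 498 N.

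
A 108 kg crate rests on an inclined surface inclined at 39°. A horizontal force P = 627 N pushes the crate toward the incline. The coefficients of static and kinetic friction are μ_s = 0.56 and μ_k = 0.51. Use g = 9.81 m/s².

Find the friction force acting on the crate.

Resolve perpendicular to the incline: N = m g cos θ + P sin θ = 108×9.81×cos 39° + 627×sin 39° = 1218 N.
Along the incline, the net driving force (taking up-slope positive) is P cos θ − m g sin θ = 487.3 − 666.8 = -179.5 N, so equilibrium requires friction f = 179.5 N (up-slope).
Maximum static friction: μ_s N = 0.56 × 1218 = 682.1 N.
Since 179.5 N is within the 682.1 N limit, the crate stays put and friction is exactly 179 N.

f ≈ 179 N (up the incline)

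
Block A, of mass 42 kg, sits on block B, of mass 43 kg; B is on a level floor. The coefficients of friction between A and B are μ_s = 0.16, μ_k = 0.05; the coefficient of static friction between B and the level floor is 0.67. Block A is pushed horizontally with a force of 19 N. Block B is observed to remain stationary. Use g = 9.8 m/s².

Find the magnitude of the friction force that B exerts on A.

The normal force B exerts on A is simply A's weight, N₁ = 411.6 N.
Maximum static friction on A from B: μ_s N₁ = 0.16×411.6 = 65.86 N.
Since P = 19 N ≤ 65.86 N, A does not slip on B; friction on A equals P = 19 N.
By Newton's third law B feels 19 N forward from A. With B stationary, the floor's static friction on B balances it: f₂ = 19 N (well within μ_s(m_A+m_B)g = 558.1 N).

f ≈ 19 N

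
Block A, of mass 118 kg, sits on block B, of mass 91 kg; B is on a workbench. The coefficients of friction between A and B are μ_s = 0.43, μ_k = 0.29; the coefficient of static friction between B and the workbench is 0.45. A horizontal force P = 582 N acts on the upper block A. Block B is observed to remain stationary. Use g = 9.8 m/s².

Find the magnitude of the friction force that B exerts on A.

The normal force B exerts on A is simply A's weight, N₁ = 1156 N.
So the A–B interface can sustain at most μ_s N₁ = 497.3 N of static friction.
P = 582 N exceeds that limit, so A slips over B and the interface friction becomes kinetic: f₁ = μ_k N₁ = 0.29×1156 = 335 N.
B experiences an equal 335 N forward from A (third law). B is in equilibrium, so the floor supplies f₂ = 335 N of static friction (limit μ_s(m_A+m_B)g = 921.7 N, not exceeded).

f ≈ 335 N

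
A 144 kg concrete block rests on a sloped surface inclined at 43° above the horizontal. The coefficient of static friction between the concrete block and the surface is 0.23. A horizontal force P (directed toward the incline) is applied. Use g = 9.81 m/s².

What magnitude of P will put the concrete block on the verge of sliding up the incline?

P ≈ 2090 N

At impending motion up the slope, friction acts down-slope at its limit: f = μ_s N.
Perpendicular to the incline: N = m g cos θ + P sin θ.
Along the incline: P cos θ = m g sin θ + μ_s N = m g sin θ + μ_s (m g cos θ + P sin θ).
Solving, P (cos θ − μ_s sin θ) = m g (sin θ + μ_s cos θ), so P = 144×9.81×(sin 43° + 0.23 cos 43°)/(cos 43° − 0.23 sin 43°) = 1410×0.8502/0.5745 = 2090 N.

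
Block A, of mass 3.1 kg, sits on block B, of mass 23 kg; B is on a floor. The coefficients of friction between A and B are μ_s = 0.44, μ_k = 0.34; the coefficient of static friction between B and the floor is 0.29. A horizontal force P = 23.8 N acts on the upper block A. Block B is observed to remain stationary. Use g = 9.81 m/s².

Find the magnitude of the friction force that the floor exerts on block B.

Normal force at the A–B interface: N₁ = m_A g = 30.41 N.
So the A–B interface can sustain at most μ_s N₁ = 13.38 N of static friction.
P = 23.8 N exceeds that limit, so A slips over B and the interface friction becomes kinetic: f₁ = μ_k N₁ = 0.34×30.41 = 10.3 N.
By Newton's third law B feels 10.3 N forward from A. With B stationary, the floor's static friction on B balances it: f₂ = 10.3 N (well within μ_s(m_A+m_B)g = 74.25 N).

f ≈ 10.3 N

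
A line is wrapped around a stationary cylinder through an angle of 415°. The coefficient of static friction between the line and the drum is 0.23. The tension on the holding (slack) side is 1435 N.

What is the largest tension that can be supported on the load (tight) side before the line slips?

T_max ≈ 7590 N

At impending slip the capstan equation gives T₂/T₁ = e^{μβ} with β in radians.
β = 415° × π/180 = 7.243 rad.
e^{μβ} = e^{0.23×7.243} = 5.291.
T₂ = T₁ · e^{μβ} = 1435 × 5.291 = 7590 N.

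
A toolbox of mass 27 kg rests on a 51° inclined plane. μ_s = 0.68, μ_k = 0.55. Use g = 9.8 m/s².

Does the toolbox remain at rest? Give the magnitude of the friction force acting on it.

N = m g cos θ = 167 N.
Down-slope weight component: m g sin θ = 206 N.
μ_s N = 113 N.
206 > 113 N, so it slides; kinetic friction f = μ_k N = 0.55×167 = 91.6 N.

f ≈ 91.6 N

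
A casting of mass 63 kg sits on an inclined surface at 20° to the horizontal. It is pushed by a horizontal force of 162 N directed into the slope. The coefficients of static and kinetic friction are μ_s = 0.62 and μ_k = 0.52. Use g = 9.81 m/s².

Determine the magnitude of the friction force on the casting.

The horizontal push has a component P sin θ into the surface, so N = m g cos θ + P sin θ = 580.8 + 55.41 = 636.2 N.
Along the incline, the net driving force (taking up-slope positive) is P cos θ − m g sin θ = 152.2 − 211.4 = -59.15 N, so equilibrium requires friction f = 59.15 N (up-slope).
Maximum static friction: μ_s N = 0.62 × 636.2 = 394.4 N.
Since 59.15 N is within the 394.4 N limit, the casting stays put and friction is exactly 59.1 N.

f ≈ 59.1 N (up the incline)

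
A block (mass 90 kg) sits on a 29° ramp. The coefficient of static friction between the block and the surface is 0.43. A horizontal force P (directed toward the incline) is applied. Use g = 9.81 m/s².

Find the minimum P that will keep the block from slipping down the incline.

The block tends to slide down (tan θ > μ_s), so at the point of impending slip friction acts up-slope at its limit: f = μ_s N.
Perpendicular to the incline: N = m g cos θ + P sin θ.
Along the incline: P cos θ + μ_s N = m g sin θ, i.e. P cos θ + μ_s (m g cos θ + P sin θ) = m g sin θ.
Solving, P (cos θ + μ_s sin θ) = m g (sin θ − μ_s cos θ), so P = 883×0.1087/1.083 = 88.6 N.

P_min ≈ 88.6 N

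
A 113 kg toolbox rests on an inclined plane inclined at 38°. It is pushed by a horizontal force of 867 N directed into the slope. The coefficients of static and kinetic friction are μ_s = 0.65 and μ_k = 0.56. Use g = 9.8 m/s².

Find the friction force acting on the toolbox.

f ≈ 1.42 N (down the incline)

The horizontal push has a component P sin θ into the surface, so N = m g cos θ + P sin θ = 872.6 + 533.8 = 1406 N.
Along the incline, the net driving force (taking up-slope positive) is P cos θ − m g sin θ = 683.2 − 681.8 = 1.422 N, so equilibrium requires friction f = -1.422 N (down-slope).
The limit of static friction is μ_s N = 914.2 N.
Since 1.422 N is within the 914.2 N limit, the toolbox stays put and friction is exactly 1.42 N.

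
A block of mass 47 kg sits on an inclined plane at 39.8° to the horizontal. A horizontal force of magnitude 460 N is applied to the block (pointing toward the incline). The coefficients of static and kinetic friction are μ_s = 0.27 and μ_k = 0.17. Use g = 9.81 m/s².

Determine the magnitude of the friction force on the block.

f ≈ 58.3 N (down the incline)

Normal direction: N = m g cos θ + P sin θ = 648.7 N.
Parallel to the incline: P cos θ − m g sin θ = 353.4 − 295.1 = 58.28 N; the friction needed to balance this is 58.28 N acting down the slope.
The limit of static friction is μ_s N = 175.1 N.
|f_req| = 58.28 ≤ 175.1 N → the block is in equilibrium; friction equals the required value.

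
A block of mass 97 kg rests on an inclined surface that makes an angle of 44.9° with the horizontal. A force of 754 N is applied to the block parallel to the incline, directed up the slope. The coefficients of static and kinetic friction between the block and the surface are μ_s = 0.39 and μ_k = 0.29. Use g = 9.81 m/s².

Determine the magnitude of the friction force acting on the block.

f ≈ 82.3 N (down the incline)

Perpendicular to the surface, N = m g cos θ = 97·9.81·cos 44.9° = 674 N.
The friction needed for equilibrium is m g sin θ − P = 671.7 − 754 = -82.31 N, measured positive up-slope.
The static-friction ceiling is μ_s N = 0.39 × 674 = 262.9 N.
Since |-82.31| ≤ 262.9 N, the block remains in static equilibrium and friction takes exactly the required value.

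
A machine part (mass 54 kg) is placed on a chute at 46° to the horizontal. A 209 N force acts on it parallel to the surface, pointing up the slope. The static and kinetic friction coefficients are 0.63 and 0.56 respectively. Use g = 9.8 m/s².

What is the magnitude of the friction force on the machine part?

f ≈ 172 N (up the incline)

Perpendicular to the surface, N = m g cos θ = 54·9.8·cos 46° = 367.6 N.
For equilibrium along the incline the friction force must supply f = m g sin θ − P = 380.7 − 209 = 171.7 N (positive meaning up-slope).
Static friction can supply at most μ_s N = 231.6 N.
Since |171.7| ≤ 231.6 N, no slip — friction simply equals what equilibrium demands.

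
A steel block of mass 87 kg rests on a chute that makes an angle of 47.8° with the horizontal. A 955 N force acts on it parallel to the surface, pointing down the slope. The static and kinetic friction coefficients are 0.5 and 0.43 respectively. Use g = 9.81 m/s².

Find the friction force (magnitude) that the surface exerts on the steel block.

f ≈ 247 N (up the incline)

Normal force: N = m g cos θ = 87 × 9.81 × cos 47.8° = 573.3 N.
Parallel to the incline, ΣF = 0 gives f = m g sin θ + P = 632.3 + 955 = 1587 N (up-slope positive).
Static friction can supply at most μ_s N = 286.6 N.
Since |1587| > 286.6 N, static friction cannot hold it; the steel block slides down the incline and kinetic friction applies: f = μ_k N = 0.43 × 573.3 = 247 N.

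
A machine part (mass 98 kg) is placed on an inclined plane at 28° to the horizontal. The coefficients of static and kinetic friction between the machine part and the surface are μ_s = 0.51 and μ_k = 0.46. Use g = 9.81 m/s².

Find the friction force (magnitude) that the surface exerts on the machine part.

f ≈ 390 N (up the incline)

Normal force: N = m g cos θ = 98 × 9.81 × cos 28° = 848.8 N.
Along the slope the weight component is m g sin θ = 451.3 N; friction must supply exactly this, acting up-slope.
Maximum static friction available: μ_s N = 0.51 × 848.8 = 432.9 N.
|451.3| exceeds 432.9 N, so the machine part slips down-slope; friction is kinetic, f = μ_k N = 0.46×848.8 = 390 N.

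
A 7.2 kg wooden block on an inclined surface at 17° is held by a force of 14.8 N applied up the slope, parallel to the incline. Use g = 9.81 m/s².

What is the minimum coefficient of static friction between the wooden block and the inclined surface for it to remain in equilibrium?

N = m g cos θ = 67.55 N.
Friction must make up the shortfall along the incline: f = m g sin θ − P = 20.65 − 14.8 = 5.851 N.
At the threshold f = μ_s N, so μ_s,min = 5.851/67.55 = 0.0866.

μ_s,min ≈ 0.0866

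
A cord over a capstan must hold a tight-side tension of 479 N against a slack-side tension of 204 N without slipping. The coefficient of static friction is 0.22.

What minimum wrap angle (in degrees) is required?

T₂/T₁ = e^{μβ} → β = ln(T₂/T₁)/μ.
β = ln(479/204)/0.22 = 0.8536/0.22 = 3.88 rad.
In degrees: β = 3.88 × 180/π = 222°.

β_min ≈ 222°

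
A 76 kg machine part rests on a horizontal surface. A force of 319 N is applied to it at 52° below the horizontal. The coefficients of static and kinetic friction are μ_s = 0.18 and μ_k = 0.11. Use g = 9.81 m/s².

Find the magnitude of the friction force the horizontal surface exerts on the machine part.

f ≈ 110 N

Vertical equilibrium gives N = m g + P sin α = 996.9 N.
For equilibrium, f = P cos α = 319×cos 52° = 196.4 N.
The static-friction limit is μ_s N = 179.4 N.
196.4 > 179.4 N → the machine part slides; f = μ_k N = 0.11×996.9 = 110 N.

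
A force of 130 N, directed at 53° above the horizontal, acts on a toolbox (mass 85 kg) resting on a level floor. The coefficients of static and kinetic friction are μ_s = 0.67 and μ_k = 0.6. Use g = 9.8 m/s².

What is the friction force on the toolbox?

Vertical equilibrium gives N = m g − P sin α = 729.2 N.
Horizontally, friction must balance P cos α = 78.24 N.
The static-friction limit is μ_s N = 488.5 N.
Since 78.24 N does not exceed the limit, the toolbox stays at rest and f = 78.2 N.

f ≈ 78.2 N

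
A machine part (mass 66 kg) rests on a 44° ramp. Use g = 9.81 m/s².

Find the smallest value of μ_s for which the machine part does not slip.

μ_s,min ≈ 0.966

At the slip threshold m g sin θ = μ_s m g cos θ, so μ_s,min = tan θ.
μ_s,min = tan 44° = 0.966.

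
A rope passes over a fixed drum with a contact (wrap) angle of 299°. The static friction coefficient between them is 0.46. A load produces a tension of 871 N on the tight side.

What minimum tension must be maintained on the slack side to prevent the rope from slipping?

Capstan equation at impending slip: T_tight/T_slack = e^{μβ}.
β = 299° = 5.219 rad; e^{μβ} = e^{0.46×5.219} = 11.03.
T_slack = T_tight / e^{μβ} = 871 / 11.03 = 79 N.

T_min ≈ 79 N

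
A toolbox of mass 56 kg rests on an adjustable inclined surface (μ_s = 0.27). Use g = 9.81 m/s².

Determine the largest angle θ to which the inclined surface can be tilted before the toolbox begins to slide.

At the slip threshold, m g sin θ = μ_s · m g cos θ, so tan θ = μ_s.
θ_max = arctan(0.27) = 15.1°.

θ_max ≈ 15.1°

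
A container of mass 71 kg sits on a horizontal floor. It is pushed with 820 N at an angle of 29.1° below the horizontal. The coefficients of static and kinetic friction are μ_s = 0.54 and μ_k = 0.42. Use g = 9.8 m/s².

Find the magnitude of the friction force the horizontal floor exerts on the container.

Vertical equilibrium gives N = m g + P sin α = 1095 N.
For equilibrium, f = P cos α = 820×cos 29.1° = 716.5 N.
The static-friction limit is μ_s N = 591.1 N.
716.5 > 591.1 N → the container slides; f = μ_k N = 0.42×1095 = 460 N.

f ≈ 460 N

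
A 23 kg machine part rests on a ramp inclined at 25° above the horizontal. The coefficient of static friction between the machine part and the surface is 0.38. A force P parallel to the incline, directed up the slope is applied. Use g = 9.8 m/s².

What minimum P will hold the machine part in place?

P_min ≈ 17.6 N

The machine part tends to slide down (tan θ > μ_s), so at the point of impending slip friction acts up-slope at its limit: f = μ_s N.
P is parallel to the surface, so N = m g cos θ = 204 N.
Along the incline: P + μ_s N = m g sin θ, so P = 95.3 − 0.38×204 = 17.6 N.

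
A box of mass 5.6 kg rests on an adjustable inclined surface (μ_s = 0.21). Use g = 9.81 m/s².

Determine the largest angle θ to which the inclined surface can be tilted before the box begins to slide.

θ_max ≈ 11.9°

At the slip threshold, m g sin θ = μ_s · m g cos θ, so tan θ = μ_s.
θ_max = arctan(0.21) = 11.9°.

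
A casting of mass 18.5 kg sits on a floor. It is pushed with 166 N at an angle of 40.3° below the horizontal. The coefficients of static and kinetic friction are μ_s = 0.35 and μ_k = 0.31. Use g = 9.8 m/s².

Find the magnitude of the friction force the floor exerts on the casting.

N = m g + P sin α = 181.3 + 166×sin 40.3° = 288.7 N.
The horizontal driving force is P cos α = 126.6 N, so equilibrium needs friction f = 126.6 N.
The static-friction limit is μ_s N = 101 N.
The required friction exceeds μ_s N, so the casting moves and f = μ_k N = 89.5 N.

f ≈ 89.5 N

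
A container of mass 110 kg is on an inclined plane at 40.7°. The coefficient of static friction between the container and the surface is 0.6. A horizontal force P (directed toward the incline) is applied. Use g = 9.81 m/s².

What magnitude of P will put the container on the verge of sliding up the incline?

P ≈ 3260 N

At impending motion up the slope, friction acts down-slope at its limit: f = μ_s N.
Perpendicular to the incline: N = m g cos θ + P sin θ.
Along the incline: P cos θ = m g sin θ + μ_s N = m g sin θ + μ_s (m g cos θ + P sin θ).
Solving, P (cos θ − μ_s sin θ) = m g (sin θ + μ_s cos θ), so P = 110×9.81×(sin 40.7° + 0.6 cos 40.7°)/(cos 40.7° − 0.6 sin 40.7°) = 1080×1.107/0.3669 = 3260 N.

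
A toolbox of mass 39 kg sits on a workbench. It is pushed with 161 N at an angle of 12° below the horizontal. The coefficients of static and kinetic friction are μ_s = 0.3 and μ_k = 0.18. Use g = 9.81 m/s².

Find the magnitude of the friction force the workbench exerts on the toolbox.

f ≈ 74.9 N

Vertical equilibrium gives N = m g + P sin α = 416.1 N.
The horizontal driving force is P cos α = 157.5 N, so equilibrium needs friction f = 157.5 N.
μ_s N = 0.3 × 416.1 = 124.8 N.
The required friction exceeds μ_s N, so the toolbox moves and f = μ_k N = 74.9 N.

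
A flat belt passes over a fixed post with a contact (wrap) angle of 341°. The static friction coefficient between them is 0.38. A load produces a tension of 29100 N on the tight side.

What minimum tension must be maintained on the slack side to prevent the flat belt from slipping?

T_min ≈ 3030 N

Capstan equation at impending slip: T_tight/T_slack = e^{μβ}.
β = 341° = 5.952 rad; e^{μβ} = e^{0.38×5.952} = 9.598.
T_slack = T_tight / e^{μβ} = 29100 / 9.598 = 3030 N.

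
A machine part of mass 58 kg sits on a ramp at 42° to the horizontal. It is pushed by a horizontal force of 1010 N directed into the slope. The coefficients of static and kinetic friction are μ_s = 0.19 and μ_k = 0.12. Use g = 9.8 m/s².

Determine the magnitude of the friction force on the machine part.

f ≈ 132 N (down the incline)

Normal direction: N = m g cos θ + P sin θ = 1098 N.
Parallel to the incline: P cos θ − m g sin θ = 750.6 − 380.3 = 370.2 N; the friction needed to balance this is 370.2 N acting down the slope.
Maximum static friction: μ_s N = 0.19 × 1098 = 208.7 N.
|f_req| = 370.2 > 208.7 N → the machine part slides up the incline; f = μ_k N = 0.12 × 1098 = 132 N.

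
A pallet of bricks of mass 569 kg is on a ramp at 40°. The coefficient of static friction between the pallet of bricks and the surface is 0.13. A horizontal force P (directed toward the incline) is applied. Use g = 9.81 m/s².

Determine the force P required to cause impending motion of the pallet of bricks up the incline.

P ≈ 6070 N

At impending motion up the slope, friction acts down-slope at its limit: f = μ_s N.
Perpendicular to the incline: N = m g cos θ + P sin θ.
Along the incline: P cos θ = m g sin θ + μ_s N = m g sin θ + μ_s (m g cos θ + P sin θ).
Solving, P (cos θ − μ_s sin θ) = m g (sin θ + μ_s cos θ), so P = 569×9.81×(sin 40° + 0.13 cos 40°)/(cos 40° − 0.13 sin 40°) = 5580×0.7424/0.6825 = 6070 N.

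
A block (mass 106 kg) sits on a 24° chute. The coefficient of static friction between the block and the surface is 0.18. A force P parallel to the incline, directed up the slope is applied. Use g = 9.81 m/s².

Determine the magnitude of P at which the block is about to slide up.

At impending motion up the slope, friction acts down-slope at its limit: f = μ_s N.
P is parallel to the surface, so N = m g cos θ = 950 N.
Along the incline: P = m g sin θ + μ_s N = 423 + 0.18×950 = 594 N.

P ≈ 594 N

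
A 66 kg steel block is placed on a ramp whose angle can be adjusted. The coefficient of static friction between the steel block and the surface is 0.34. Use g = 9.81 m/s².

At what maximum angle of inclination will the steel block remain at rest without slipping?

At the slip threshold, m g sin θ = μ_s · m g cos θ, so tan θ = μ_s.
θ_max = arctan(0.34) = 18.8°.

θ_max ≈ 18.8°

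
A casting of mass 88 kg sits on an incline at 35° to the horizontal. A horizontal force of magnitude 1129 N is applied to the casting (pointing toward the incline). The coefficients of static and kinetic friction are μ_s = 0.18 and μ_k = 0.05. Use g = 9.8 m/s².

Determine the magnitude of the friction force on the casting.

f ≈ 67.7 N (down the incline)

Resolve perpendicular to the incline: N = m g cos θ + P sin θ = 88×9.8×cos 35° + 1129×sin 35° = 1354 N.
Parallel to the incline: P cos θ − m g sin θ = 924.8 − 494.7 = 430.2 N; the friction needed to balance this is 430.2 N acting down the slope.
The limit of static friction is μ_s N = 243.7 N.
|f_req| = 430.2 > 243.7 N → the casting slides up the incline; f = μ_k N = 0.05 × 1354 = 67.7 N.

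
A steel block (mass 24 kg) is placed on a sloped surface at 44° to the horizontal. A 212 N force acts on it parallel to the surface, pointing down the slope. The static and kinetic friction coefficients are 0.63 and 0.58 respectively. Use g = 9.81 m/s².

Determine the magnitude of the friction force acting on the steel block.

Normal force: N = m g cos θ = 24 × 9.81 × cos 44° = 169.4 N.
For equilibrium along the incline the friction force must supply f = m g sin θ + P = 163.6 + 212 = 375.6 N (positive meaning up-slope).
Maximum static friction available: μ_s N = 0.63 × 169.4 = 106.7 N.
|375.6| exceeds 106.7 N, so the steel block slips down-slope; friction is kinetic, f = μ_k N = 0.58×169.4 = 98.2 N.

f ≈ 98.2 N (up the incline)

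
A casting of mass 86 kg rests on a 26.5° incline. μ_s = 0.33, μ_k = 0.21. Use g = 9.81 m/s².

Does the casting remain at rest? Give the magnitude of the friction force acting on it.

N = m g cos θ = 755 N.
Down-slope weight component: m g sin θ = 376 N.
μ_s N = 249 N.
376 > 249 N, so it slides; kinetic friction f = μ_k N = 0.21×755 = 159 N.

f ≈ 159 N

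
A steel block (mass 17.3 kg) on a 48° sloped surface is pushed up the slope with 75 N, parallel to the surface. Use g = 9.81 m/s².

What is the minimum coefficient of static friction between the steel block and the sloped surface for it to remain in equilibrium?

μ_s,min ≈ 0.45

N = m g cos θ = 113.6 N.
Friction must make up the shortfall along the incline: f = m g sin θ − P = 126.1 − 75 = 51.12 N.
At the threshold f = μ_s N, so μ_s,min = 51.12/113.6 = 0.45.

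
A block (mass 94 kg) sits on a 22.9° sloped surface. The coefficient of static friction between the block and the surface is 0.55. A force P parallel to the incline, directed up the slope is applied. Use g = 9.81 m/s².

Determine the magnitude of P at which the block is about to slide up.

At impending motion up the slope, friction acts down-slope at its limit: f = μ_s N.
P is parallel to the surface, so N = m g cos θ = 849 N.
Along the incline: P = m g sin θ + μ_s N = 359 + 0.55×849 = 826 N.

P ≈ 826 N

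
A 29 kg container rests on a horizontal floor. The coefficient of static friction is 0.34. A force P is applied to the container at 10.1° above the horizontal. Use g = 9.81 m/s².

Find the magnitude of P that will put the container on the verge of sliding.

N = m g − P sin α (the pull lifts the container).
At impending slip, P cos α = μ_s N = μ_s (m g − P sin α).
Solving: P (cos α + μ_s sin α) = μ_s m g → P = 0.34×284/(cos 10.1° + 0.34 sin 10.1°) = 96.7/1.044 = 92.6 N.

P ≈ 92.6 N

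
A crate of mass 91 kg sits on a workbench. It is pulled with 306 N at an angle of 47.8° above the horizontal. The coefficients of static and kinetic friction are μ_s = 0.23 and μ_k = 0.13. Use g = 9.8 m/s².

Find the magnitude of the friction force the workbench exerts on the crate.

f ≈ 86.5 N

N = m g − P sin α = 891.8 − 306×sin 47.8° = 665.1 N.
The horizontal driving force is P cos α = 205.5 N, so equilibrium needs friction f = 205.5 N.
μ_s N = 0.23 × 665.1 = 153 N.
205.5 > 153 N → the crate slides; f = μ_k N = 0.13×665.1 = 86.5 N.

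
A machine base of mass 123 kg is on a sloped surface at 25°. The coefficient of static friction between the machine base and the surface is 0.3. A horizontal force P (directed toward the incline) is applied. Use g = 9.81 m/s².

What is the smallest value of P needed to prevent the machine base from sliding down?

The machine base tends to slide down (tan θ > μ_s), so at the point of impending slip friction acts up-slope at its limit: f = μ_s N.
Perpendicular to the incline: N = m g cos θ + P sin θ.
Along the incline: P cos θ + μ_s N = m g sin θ, i.e. P cos θ + μ_s (m g cos θ + P sin θ) = m g sin θ.
Solving, P (cos θ + μ_s sin θ) = m g (sin θ − μ_s cos θ), so P = 1210×0.1507/1.033 = 176 N.

P_min ≈ 176 N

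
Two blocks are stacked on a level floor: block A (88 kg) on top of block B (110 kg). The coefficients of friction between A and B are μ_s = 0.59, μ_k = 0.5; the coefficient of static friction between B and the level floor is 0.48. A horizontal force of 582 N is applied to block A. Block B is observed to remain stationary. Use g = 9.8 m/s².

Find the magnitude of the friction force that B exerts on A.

f ≈ 431 N

Normal force at the A–B interface: N₁ = m_A g = 862.4 N.
Maximum static friction on A from B: μ_s N₁ = 0.59×862.4 = 508.8 N.
Since P = 582 N > 508.8 N, A slides on B; the A–B friction is kinetic: f₁ = μ_k N₁ = 0.5×862.4 = 431 N.
By Newton's third law B feels 431 N forward from A. With B stationary, the floor's static friction on B balances it: f₂ = 431 N (well within μ_s(m_A+m_B)g = 931.4 N).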